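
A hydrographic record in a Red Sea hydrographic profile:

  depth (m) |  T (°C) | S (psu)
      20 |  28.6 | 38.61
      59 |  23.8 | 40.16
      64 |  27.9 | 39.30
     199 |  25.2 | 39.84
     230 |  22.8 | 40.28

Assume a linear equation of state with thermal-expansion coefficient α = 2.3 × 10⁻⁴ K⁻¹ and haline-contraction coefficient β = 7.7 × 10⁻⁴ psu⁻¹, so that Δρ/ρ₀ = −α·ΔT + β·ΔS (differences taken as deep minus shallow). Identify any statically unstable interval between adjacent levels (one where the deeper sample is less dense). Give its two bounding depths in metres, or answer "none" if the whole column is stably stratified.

Evaluate Δρ/ρ₀ = −αΔT + βΔS across each adjacent pair:
  20–59 m: −αΔT+βΔS = −(2.3 × 10⁻⁴)(-4.8)+(7.7 × 10⁻⁴)(+1.55) = 2.3 × 10⁻³ → stable
  59–64 m: −αΔT+βΔS = −(2.3 × 10⁻⁴)(+4.1)+(7.7 × 10⁻⁴)(-0.86) = -1.6 × 10⁻³ → UNSTABLE
  64–199 m: −αΔT+βΔS = −(2.3 × 10⁻⁴)(-2.7)+(7.7 × 10⁻⁴)(+0.54) = 1.0 × 10⁻³ → stable
  199–230 m: −αΔT+βΔS = −(2.3 × 10⁻⁴)(-2.4)+(7.7 × 10⁻⁴)(+0.44) = 8.9 × 10⁻⁴ → stable
The 59–64 m interval has Δρ < 0: lighter water underlies denser water.

59–64 m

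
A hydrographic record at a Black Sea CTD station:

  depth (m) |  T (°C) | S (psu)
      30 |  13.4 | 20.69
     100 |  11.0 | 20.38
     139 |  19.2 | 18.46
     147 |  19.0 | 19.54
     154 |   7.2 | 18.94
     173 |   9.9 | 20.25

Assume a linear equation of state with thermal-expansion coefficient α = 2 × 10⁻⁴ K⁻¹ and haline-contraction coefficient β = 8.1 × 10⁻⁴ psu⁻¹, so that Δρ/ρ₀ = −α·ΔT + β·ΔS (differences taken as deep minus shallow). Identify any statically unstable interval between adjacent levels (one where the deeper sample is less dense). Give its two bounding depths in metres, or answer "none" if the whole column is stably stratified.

100–139 m

Evaluate Δρ/ρ₀ = −αΔT + βΔS across each adjacent pair:
  30–100 m: −αΔT+βΔS = −(2 × 10⁻⁴)(-2.4)+(8.1 × 10⁻⁴)(-0.31) = 2.3 × 10⁻⁴ → stable
  100–139 m: −αΔT+βΔS = −(2 × 10⁻⁴)(+8.2)+(8.1 × 10⁻⁴)(-1.92) = -3.2 × 10⁻³ → UNSTABLE
  139–147 m: −αΔT+βΔS = −(2 × 10⁻⁴)(-0.2)+(8.1 × 10⁻⁴)(+1.08) = 9.1 × 10⁻⁴ → stable
  147–154 m: −αΔT+βΔS = −(2 × 10⁻⁴)(-11.8)+(8.1 × 10⁻⁴)(-0.60) = 1.9 × 10⁻³ → stable
  154–173 m: −αΔT+βΔS = −(2 × 10⁻⁴)(+2.7)+(8.1 × 10⁻⁴)(+1.31) = 5.2 × 10⁻⁴ → stable
The 100–139 m interval has Δρ < 0: lighter water underlies denser water.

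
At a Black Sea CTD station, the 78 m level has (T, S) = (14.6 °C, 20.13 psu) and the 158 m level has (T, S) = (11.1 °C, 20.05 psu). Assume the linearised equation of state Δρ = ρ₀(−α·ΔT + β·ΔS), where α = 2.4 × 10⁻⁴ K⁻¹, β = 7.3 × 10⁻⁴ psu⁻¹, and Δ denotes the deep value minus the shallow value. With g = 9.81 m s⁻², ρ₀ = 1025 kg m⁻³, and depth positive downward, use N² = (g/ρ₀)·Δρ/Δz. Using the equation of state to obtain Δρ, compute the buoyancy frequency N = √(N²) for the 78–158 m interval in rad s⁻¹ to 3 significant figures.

ΔT = -3.5 K, ΔS = -0.08 psu (deep − shallow).
Δρ/ρ₀ = −αΔT + βΔS = 8.40 × 10⁻⁴ − 5.84 × 10⁻⁵ = 7.816 × 10⁻⁴, so Δρ ≈ 0.8011 kg m⁻³.
N² = (g/ρ₀)·Δρ/Δz = g·(Δρ/ρ₀)/Δz = 9.81 × 7.816 × 10⁻⁴ / 80 = 9.5844 × 10⁻⁵ s⁻².
N = √(9.5844 × 10⁻⁵) = 9.7900 × 10⁻³ rad s⁻¹ ≈ 9.79 × 10⁻³ rad s⁻¹.

9.79 × 10⁻³ rad s⁻¹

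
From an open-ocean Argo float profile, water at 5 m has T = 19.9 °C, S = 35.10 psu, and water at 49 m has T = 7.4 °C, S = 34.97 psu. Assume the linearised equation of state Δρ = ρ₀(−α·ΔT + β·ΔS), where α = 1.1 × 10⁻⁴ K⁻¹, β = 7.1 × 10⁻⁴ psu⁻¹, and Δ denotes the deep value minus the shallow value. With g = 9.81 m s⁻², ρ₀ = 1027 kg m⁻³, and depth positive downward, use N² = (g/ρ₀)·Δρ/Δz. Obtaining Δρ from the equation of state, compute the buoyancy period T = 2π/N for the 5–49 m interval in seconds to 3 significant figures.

372 s

ΔT = -12.5 K, ΔS = -0.13 psu (deep − shallow).
Δρ/ρ₀ = −αΔT + βΔS = 1.375 × 10⁻³ − 9.23 × 10⁻⁵ = 1.2827 × 10⁻³, so Δρ ≈ 1.317 kg m⁻³.
N² = (g/ρ₀)·Δρ/Δz = g·(Δρ/ρ₀)/Δz = 9.81 × 1.2827 × 10⁻³ / 44 = 2.8598 × 10⁻⁴ s⁻².
N = √(2.8598 × 10⁻⁴) = 0.016911 rad s⁻¹ → T = 2π/N = 371.54 s ≈ 372 s.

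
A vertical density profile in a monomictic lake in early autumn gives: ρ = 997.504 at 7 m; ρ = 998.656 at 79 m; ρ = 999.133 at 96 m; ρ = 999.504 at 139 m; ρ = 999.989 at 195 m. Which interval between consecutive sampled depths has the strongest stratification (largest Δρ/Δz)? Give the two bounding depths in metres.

Compute the density gradient over each adjacent pair:
  7–79 m: Δρ/Δz = 1.152/72 = 0.016 kg m⁻⁴
  79–96 m: Δρ/Δz = 0.477/17 = 0.028 kg m⁻⁴
  96–139 m: Δρ/Δz = 0.371/43 = 8.6 × 10⁻³ kg m⁻⁴
  139–195 m: Δρ/Δz = 0.485/56 = 8.7 × 10⁻³ kg m⁻⁴
The largest gradient is in the 79–96 m interval — the pycnocline.

79–96 m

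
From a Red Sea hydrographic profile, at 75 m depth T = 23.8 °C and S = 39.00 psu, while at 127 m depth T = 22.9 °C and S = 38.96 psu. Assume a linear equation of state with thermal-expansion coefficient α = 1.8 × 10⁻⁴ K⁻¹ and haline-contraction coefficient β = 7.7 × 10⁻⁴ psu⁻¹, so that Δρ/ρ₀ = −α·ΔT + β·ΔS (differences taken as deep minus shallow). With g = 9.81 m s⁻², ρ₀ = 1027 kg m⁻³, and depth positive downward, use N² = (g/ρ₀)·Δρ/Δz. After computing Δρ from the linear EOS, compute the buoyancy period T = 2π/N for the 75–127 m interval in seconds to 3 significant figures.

1.26 × 10³ s

ΔT = -0.9 K, ΔS = -0.04 psu (deep − shallow).
Δρ/ρ₀ = −αΔT + βΔS = 1.62 × 10⁻⁴ − 3.08 × 10⁻⁵ = 1.312 × 10⁻⁴, so Δρ ≈ 0.1347 kg m⁻³.
N² = (g/ρ₀)·Δρ/Δz = g·(Δρ/ρ₀)/Δz = 9.81 × 1.312 × 10⁻⁴ / 52 = 2.4751 × 10⁻⁵ s⁻².
N = √(2.4751 × 10⁻⁵) = 4.9750 × 10⁻³ rad s⁻¹ → T = 2π/N = 1.2630 × 10³ s ≈ 1.26 × 10³ s.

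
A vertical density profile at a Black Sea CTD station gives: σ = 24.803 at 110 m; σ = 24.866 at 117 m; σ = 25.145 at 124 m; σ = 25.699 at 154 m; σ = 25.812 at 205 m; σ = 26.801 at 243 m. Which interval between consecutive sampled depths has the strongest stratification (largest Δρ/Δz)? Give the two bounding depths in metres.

Compute the density gradient over each adjacent pair:
  110–117 m: Δρ/Δz = 0.063/7 = 9.0 × 10⁻³ kg m⁻⁴
  117–124 m: Δρ/Δz = 0.279/7 = 0.040 kg m⁻⁴
  124–154 m: Δρ/Δz = 0.554/30 = 0.018 kg m⁻⁴
  154–205 m: Δρ/Δz = 0.113/51 = 2.2 × 10⁻³ kg m⁻⁴
  205–243 m: Δρ/Δz = 0.989/38 = 0.026 kg m⁻⁴
The largest gradient is in the 117–124 m interval — the pycnocline.

117–124 m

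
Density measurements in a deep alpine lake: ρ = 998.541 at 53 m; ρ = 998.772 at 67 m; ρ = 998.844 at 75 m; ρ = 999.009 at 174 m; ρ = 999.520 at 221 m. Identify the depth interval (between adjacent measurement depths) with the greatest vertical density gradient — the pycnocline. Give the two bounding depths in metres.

53–67 m

Compute the density gradient over each adjacent pair:
  53–67 m: Δρ/Δz = 0.231/14 = 0.017 kg m⁻⁴
  67–75 m: Δρ/Δz = 0.072/8 = 9.0 × 10⁻³ kg m⁻⁴
  75–174 m: Δρ/Δz = 0.165/99 = 1.7 × 10⁻³ kg m⁻⁴
  174–221 m: Δρ/Δz = 0.511/47 = 0.011 kg m⁻⁴
The largest gradient is in the 53–67 m interval — the pycnocline.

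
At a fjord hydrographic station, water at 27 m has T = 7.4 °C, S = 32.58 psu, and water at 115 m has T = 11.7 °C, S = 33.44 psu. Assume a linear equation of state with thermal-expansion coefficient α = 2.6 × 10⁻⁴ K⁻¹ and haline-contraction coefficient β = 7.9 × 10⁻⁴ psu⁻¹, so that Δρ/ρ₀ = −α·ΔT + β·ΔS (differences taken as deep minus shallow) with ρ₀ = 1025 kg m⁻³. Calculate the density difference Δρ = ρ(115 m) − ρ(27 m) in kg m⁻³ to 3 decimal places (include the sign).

-0.450 kg m⁻³

ΔT = +4.3 K, ΔS = +0.86 psu (deep − shallow).
Δρ/ρ₀ = −(2.6 × 10⁻⁴)(+4.3) + (7.9 × 10⁻⁴)(+0.86) = -4.386 × 10⁻⁴.
Δρ = 1025 × (-4.386 × 10⁻⁴) = -0.450 kg m⁻³.
Negative Δρ: lighter below, statically unstable.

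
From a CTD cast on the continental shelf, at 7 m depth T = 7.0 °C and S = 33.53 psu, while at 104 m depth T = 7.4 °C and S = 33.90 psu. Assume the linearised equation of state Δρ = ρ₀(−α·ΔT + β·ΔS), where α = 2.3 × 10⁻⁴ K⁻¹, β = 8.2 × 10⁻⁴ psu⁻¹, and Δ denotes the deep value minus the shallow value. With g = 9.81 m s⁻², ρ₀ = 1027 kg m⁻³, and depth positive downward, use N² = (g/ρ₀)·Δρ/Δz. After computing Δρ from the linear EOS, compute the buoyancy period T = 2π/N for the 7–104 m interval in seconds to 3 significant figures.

ΔT = +0.4 K, ΔS = +0.37 psu (deep − shallow).
Δρ/ρ₀ = −αΔT + βΔS = -9.20 × 10⁻⁵ + 3.034 × 10⁻⁴ = 2.114 × 10⁻⁴, so Δρ ≈ 0.2171 kg m⁻³.
N² = (g/ρ₀)·Δρ/Δz = g·(Δρ/ρ₀)/Δz = 9.81 × 2.114 × 10⁻⁴ / 97 = 2.1380 × 10⁻⁵ s⁻².
N = √(2.1380 × 10⁻⁵) = 4.6239 × 10⁻³ rad s⁻¹ → T = 2π/N = 1.3588 × 10³ s ≈ 1.36 × 10³ s.

1.36 × 10³ s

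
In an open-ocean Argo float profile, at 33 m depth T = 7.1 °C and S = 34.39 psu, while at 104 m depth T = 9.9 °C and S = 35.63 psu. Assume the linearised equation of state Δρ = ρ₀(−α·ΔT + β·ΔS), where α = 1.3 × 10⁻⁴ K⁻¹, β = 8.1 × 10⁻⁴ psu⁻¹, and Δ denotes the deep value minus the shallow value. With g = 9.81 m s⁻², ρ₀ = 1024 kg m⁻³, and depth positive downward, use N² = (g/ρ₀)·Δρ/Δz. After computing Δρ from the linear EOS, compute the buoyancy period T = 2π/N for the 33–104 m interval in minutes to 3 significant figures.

11.1 min

ΔT = +2.8 K, ΔS = +1.24 psu (deep − shallow).
Δρ/ρ₀ = −αΔT + βΔS = -3.64 × 10⁻⁴ + 1.0044 × 10⁻³ = 6.404 × 10⁻⁴, so Δρ ≈ 0.6558 kg m⁻³.
N² = (g/ρ₀)·Δρ/Δz = g·(Δρ/ρ₀)/Δz = 9.81 × 6.404 × 10⁻⁴ / 71 = 8.8483 × 10⁻⁵ s⁻².
N = √(8.8483 × 10⁻⁵) = 9.4065 × 10⁻³ rad s⁻¹ → T = 2π/N = 667.96 s = 11.133 min ≈ 11.1 min.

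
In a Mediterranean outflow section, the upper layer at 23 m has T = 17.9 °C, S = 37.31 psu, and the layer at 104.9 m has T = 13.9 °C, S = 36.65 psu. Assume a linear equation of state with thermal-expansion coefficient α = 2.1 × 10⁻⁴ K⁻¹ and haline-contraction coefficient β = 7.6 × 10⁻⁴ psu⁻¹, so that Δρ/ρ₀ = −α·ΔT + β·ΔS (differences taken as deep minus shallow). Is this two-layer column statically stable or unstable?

stable

ΔT = 13.9 − 17.9 = -4.0 K and ΔS = 36.65 − 37.31 = -0.66 psu (deep − shallow).
−αΔT = 8.40 × 10⁻⁴; βΔS = -5.016 × 10⁻⁴; sum Δρ/ρ₀ = 3.384 × 10⁻⁴.
Δρ/ρ₀ > 0, so Δρ > 0: deeper water is denser → statically stable.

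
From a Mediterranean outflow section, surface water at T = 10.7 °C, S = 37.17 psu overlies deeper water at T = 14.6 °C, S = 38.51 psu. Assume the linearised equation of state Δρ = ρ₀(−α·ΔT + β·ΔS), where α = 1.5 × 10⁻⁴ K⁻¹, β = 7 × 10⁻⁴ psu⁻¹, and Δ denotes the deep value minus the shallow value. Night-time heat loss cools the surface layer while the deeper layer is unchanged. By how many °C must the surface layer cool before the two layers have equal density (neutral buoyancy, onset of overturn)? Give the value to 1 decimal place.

Neutral buoyancy requires Δρ = 0, i.e. −α(T_deep − T_surf′) + β(S_deep − S_surf) = 0.
T_surf′ = T_deep − (β/α)·ΔS = 14.6 − (7 × 10⁻⁴/1.5 × 10⁻⁴)·(+1.34) = 8.347 °C.
Cooling required: 10.7 − (8.347) = 2.353 °C.

2.4 °C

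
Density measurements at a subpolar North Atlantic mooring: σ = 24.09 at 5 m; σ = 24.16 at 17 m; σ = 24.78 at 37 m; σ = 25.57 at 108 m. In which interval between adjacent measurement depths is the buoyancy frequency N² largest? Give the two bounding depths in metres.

17–37 m

Compute the density gradient over each adjacent pair:
  5–17 m: Δρ/Δz = 0.07/12 = 5.8 × 10⁻³ kg m⁻⁴
  17–37 m: Δρ/Δz = 0.62/20 = 0.031 kg m⁻⁴
  37–108 m: Δρ/Δz = 0.79/71 = 0.011 kg m⁻⁴
The largest gradient is in the 17–37 m interval — the pycnocline.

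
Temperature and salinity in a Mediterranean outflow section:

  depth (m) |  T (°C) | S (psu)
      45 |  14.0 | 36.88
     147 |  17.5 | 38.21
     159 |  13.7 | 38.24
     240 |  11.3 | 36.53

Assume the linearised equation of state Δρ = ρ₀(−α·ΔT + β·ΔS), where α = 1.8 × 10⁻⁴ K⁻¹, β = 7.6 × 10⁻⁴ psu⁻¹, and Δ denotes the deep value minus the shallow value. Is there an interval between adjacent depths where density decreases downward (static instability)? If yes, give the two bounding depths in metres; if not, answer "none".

Evaluate Δρ/ρ₀ = −αΔT + βΔS across each adjacent pair:
  45–147 m: −αΔT+βΔS = −(1.8 × 10⁻⁴)(+3.5)+(7.6 × 10⁻⁴)(+1.33) = 3.8 × 10⁻⁴ → stable
  147–159 m: −αΔT+βΔS = −(1.8 × 10⁻⁴)(-3.8)+(7.6 × 10⁻⁴)(+0.03) = 7.1 × 10⁻⁴ → stable
  159–240 m: −αΔT+βΔS = −(1.8 × 10⁻⁴)(-2.4)+(7.6 × 10⁻⁴)(-1.71) = -8.7 × 10⁻⁴ → UNSTABLE
The 159–240 m interval has Δρ < 0: lighter water underlies denser water.

159–240 m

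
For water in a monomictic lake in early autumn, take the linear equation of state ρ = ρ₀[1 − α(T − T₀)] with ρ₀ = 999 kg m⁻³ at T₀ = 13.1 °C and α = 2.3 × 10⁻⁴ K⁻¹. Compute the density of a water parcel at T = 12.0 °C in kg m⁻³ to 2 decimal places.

999.25 kg m⁻³

T − T₀ = -1.1 K.
Bracket = 1 − α·(-1.1) = 1 + (2.53 × 10⁻⁴) = 1.0002530.
ρ = 999 × 1.0002530 = 999.25 kg m⁻³.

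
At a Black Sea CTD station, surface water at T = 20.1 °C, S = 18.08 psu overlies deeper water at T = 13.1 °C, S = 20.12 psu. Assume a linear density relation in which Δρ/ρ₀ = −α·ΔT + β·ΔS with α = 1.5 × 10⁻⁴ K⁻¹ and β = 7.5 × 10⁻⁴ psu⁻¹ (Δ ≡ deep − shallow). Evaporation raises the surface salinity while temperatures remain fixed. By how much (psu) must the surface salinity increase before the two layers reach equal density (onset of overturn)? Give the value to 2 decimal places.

3.44 psu

Neutral buoyancy requires −α(T_deep − T_surf) + β(S_deep − S_surf′) = 0.
S_surf′ = S_deep − (α/β)·ΔT = 20.12 − (1.5 × 10⁻⁴/7.5 × 10⁻⁴)·(-7.0) = 21.5200 psu.
Increase required: 21.5200 − 18.08 = 3.4400 psu.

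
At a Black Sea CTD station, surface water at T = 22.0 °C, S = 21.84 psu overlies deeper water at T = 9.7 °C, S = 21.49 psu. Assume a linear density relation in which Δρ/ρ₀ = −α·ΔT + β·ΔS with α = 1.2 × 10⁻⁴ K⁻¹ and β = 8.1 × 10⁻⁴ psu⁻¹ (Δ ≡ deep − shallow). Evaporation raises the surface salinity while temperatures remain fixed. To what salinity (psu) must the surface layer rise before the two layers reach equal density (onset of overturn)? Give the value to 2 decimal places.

Neutral buoyancy requires −α(T_deep − T_surf) + β(S_deep − S_surf′) = 0.
S_surf′ = S_deep − (α/β)·ΔT = 21.49 − (1.2 × 10⁻⁴/8.1 × 10⁻⁴)·(-12.3) = 23.3122 psu.
Increase required: 23.3122 − 21.84 = 1.4722 psu.

23.31 psu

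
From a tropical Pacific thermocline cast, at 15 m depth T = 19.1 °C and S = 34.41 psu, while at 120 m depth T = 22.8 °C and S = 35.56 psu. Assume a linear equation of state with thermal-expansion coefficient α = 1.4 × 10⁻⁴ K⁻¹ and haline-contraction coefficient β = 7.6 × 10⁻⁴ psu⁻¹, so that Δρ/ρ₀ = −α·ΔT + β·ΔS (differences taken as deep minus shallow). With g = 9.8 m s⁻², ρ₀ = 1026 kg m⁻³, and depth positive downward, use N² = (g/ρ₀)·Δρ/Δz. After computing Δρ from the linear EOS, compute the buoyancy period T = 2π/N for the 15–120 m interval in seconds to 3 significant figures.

1.09 × 10³ s

ΔT = +3.7 K, ΔS = +1.15 psu (deep − shallow).
Δρ/ρ₀ = −αΔT + βΔS = -5.18 × 10⁻⁴ + 8.74 × 10⁻⁴ = 3.56 × 10⁻⁴, so Δρ ≈ 0.3653 kg m⁻³.
N² = (g/ρ₀)·Δρ/Δz = g·(Δρ/ρ₀)/Δz = 9.8 × 3.56 × 10⁻⁴ / 105 = 3.3227 × 10⁻⁵ s⁻².
N = √(3.3227 × 10⁻⁵) = 5.7643 × 10⁻³ rad s⁻¹ → T = 2π/N = 1.0900 × 10³ s ≈ 1.09 × 10³ s.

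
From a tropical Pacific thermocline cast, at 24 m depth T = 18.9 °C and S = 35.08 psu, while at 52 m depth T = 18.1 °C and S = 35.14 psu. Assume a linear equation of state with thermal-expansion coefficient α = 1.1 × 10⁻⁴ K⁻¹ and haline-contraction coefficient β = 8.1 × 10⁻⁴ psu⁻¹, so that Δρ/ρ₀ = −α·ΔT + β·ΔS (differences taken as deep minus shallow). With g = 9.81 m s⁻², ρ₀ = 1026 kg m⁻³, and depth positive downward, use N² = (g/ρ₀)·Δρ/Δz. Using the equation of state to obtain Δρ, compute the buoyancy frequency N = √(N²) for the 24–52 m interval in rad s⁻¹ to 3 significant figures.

6.92 × 10⁻³ rad s⁻¹

ΔT = -0.8 K, ΔS = +0.06 psu (deep − shallow).
Δρ/ρ₀ = −αΔT + βΔS = 8.80 × 10⁻⁵ + 4.86 × 10⁻⁵ = 1.366 × 10⁻⁴, so Δρ ≈ 0.1402 kg m⁻³.
N² = (g/ρ₀)·Δρ/Δz = g·(Δρ/ρ₀)/Δz = 9.81 × 1.366 × 10⁻⁴ / 28 = 4.7859 × 10⁻⁵ s⁻².
N = √(4.7859 × 10⁻⁵) = 6.9180 × 10⁻³ rad s⁻¹ ≈ 6.92 × 10⁻³ rad s⁻¹.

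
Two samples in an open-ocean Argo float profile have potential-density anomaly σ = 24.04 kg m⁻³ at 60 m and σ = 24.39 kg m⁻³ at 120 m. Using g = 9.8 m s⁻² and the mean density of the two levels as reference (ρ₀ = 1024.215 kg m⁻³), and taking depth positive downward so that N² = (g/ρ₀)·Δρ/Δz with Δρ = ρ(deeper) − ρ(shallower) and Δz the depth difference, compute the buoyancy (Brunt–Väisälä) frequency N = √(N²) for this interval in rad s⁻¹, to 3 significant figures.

Δρ = 1024.39 − 1024.04 = 0.35 kg m⁻³ over Δz = 120 − 60 = 60 m.
N² = (9.8/1024.215) × (0.35/60) = 5.5815 × 10⁻⁵ s⁻².
N = √(5.5815 × 10⁻⁵) = 7.4709 × 10⁻³ rad s⁻¹ ≈ 7.47 × 10⁻³ rad s⁻¹.

7.47 × 10⁻³ rad s⁻¹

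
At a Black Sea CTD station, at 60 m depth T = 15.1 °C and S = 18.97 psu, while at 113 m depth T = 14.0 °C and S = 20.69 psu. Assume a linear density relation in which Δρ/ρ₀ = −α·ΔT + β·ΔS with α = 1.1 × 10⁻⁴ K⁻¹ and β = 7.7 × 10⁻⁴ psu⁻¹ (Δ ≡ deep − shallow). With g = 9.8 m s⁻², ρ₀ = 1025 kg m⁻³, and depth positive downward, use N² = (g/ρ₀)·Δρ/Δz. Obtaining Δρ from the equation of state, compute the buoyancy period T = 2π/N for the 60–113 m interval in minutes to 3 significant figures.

6.41 min

ΔT = -1.1 K, ΔS = +1.72 psu (deep − shallow).
Δρ/ρ₀ = −αΔT + βΔS = 1.21 × 10⁻⁴ + 1.3244 × 10⁻³ = 1.4454 × 10⁻³, so Δρ ≈ 1.482 kg m⁻³.
N² = (g/ρ₀)·Δρ/Δz = g·(Δρ/ρ₀)/Δz = 9.8 × 1.4454 × 10⁻³ / 53 = 2.6726 × 10⁻⁴ s⁻².
N = √(2.6726 × 10⁻⁴) = 0.016348 rad s⁻¹ → T = 2π/N = 384.34 s = 6.4057 min ≈ 6.41 min.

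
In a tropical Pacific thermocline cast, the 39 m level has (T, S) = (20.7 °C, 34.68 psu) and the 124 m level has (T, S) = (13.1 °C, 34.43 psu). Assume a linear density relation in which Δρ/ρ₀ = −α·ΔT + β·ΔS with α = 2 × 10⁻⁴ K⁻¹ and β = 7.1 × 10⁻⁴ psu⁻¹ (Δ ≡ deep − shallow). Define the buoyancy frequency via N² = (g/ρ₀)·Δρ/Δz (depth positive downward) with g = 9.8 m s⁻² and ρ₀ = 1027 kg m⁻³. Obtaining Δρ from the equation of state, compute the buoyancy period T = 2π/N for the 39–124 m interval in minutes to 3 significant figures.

ΔT = -7.6 K, ΔS = -0.25 psu (deep − shallow).
Δρ/ρ₀ = −αΔT + βΔS = 1.52 × 10⁻³ − 1.775 × 10⁻⁴ = 1.3425 × 10⁻³, so Δρ ≈ 1.379 kg m⁻³.
N² = (g/ρ₀)·Δρ/Δz = g·(Δρ/ρ₀)/Δz = 9.8 × 1.3425 × 10⁻³ / 85 = 1.5478 × 10⁻⁴ s⁻².
N = √(1.5478 × 10⁻⁴) = 0.012441 rad s⁻¹ → T = 2π/N = 505.04 s = 8.4173 min ≈ 8.42 min.

8.42 min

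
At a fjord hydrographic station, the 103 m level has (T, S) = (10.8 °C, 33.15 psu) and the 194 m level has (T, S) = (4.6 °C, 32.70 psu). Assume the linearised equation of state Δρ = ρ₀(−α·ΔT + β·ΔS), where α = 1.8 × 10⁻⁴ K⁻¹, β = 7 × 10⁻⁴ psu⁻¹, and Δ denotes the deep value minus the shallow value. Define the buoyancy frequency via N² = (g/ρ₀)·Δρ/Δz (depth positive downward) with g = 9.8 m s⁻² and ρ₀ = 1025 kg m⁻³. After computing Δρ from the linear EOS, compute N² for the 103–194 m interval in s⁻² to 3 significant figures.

8.63 × 10⁻⁵ s⁻²

ΔT = -6.2 K, ΔS = -0.45 psu (deep − shallow).
Δρ/ρ₀ = −αΔT + βΔS = 1.116 × 10⁻³ − 3.15 × 10⁻⁴ = 8.01 × 10⁻⁴, so Δρ ≈ 0.8210 kg m⁻³.
N² = (g/ρ₀)·Δρ/Δz = g·(Δρ/ρ₀)/Δz = 9.8 × 8.01 × 10⁻⁴ / 91 = 8.6262 × 10⁻⁵ s⁻² ≈ 8.63 × 10⁻⁵ s⁻².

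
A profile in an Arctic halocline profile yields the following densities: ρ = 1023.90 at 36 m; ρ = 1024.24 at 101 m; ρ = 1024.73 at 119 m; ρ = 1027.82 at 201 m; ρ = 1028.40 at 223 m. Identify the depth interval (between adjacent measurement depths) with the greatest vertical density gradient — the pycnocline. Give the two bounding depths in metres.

119–201 m

Compute the density gradient over each adjacent pair:
  36–101 m: Δρ/Δz = 0.34/65 = 5.2 × 10⁻³ kg m⁻⁴
  101–119 m: Δρ/Δz = 0.49/18 = 0.027 kg m⁻⁴
  119–201 m: Δρ/Δz = 3.09/82 = 0.038 kg m⁻⁴
  201–223 m: Δρ/Δz = 0.58/22 = 0.026 kg m⁻⁴
The largest gradient is in the 119–201 m interval — the pycnocline.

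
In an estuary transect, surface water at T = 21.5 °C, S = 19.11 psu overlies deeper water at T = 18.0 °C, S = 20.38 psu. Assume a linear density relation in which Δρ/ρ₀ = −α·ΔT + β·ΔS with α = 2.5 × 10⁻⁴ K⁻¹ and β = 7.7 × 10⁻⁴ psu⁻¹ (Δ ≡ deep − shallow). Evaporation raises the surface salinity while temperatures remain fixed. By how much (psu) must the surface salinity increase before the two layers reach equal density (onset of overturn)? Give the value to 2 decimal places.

Neutral buoyancy requires −α(T_deep − T_surf) + β(S_deep − S_surf′) = 0.
S_surf′ = S_deep − (α/β)·ΔT = 20.38 − (2.5 × 10⁻⁴/7.7 × 10⁻⁴)·(-3.5) = 21.5164 psu.
Increase required: 21.5164 − 19.11 = 2.4064 psu.

2.41 psu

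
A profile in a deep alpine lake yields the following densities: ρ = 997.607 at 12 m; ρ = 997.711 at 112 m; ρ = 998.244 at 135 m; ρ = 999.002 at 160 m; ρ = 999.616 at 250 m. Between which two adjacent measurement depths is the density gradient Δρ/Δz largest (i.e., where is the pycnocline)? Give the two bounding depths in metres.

Compute the density gradient over each adjacent pair:
  12–112 m: Δρ/Δz = 0.104/100 = 1.0 × 10⁻³ kg m⁻⁴
  112–135 m: Δρ/Δz = 0.533/23 = 0.023 kg m⁻⁴
  135–160 m: Δρ/Δz = 0.758/25 = 0.030 kg m⁻⁴
  160–250 m: Δρ/Δz = 0.614/90 = 6.8 × 10⁻³ kg m⁻⁴
The largest gradient is in the 135–160 m interval — the pycnocline.

135–160 m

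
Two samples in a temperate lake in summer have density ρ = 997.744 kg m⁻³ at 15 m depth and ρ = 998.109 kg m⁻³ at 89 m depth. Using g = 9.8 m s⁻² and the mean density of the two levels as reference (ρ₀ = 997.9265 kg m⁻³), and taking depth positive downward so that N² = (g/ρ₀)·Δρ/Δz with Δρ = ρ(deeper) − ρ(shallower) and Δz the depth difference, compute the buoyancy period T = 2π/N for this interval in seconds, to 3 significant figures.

903 s

Δρ = 998.109 − 997.744 = 0.365 kg m⁻³ over Δz = 89 − 15 = 74 m.
N² = (9.8/997.9265) × (0.365/74) = 4.8438 × 10⁻⁵ s⁻².
N = √(4.8438 × 10⁻⁵) = 6.9597 × 10⁻³ rad s⁻¹, so T = 2π/N = 902.80 s ≈ 903 s.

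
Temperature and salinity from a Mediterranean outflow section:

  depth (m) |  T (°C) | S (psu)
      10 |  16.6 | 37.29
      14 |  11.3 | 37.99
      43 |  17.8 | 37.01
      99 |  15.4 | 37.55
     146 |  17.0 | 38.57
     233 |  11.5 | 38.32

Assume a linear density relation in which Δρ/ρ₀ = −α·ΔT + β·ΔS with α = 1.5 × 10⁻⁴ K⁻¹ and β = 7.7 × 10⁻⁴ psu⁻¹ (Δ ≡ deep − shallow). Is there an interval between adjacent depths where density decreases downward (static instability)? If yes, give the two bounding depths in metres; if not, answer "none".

Evaluate Δρ/ρ₀ = −αΔT + βΔS across each adjacent pair:
  10–14 m: −αΔT+βΔS = −(1.5 × 10⁻⁴)(-5.3)+(7.7 × 10⁻⁴)(+0.70) = 1.3 × 10⁻³ → stable
  14–43 m: −αΔT+βΔS = −(1.5 × 10⁻⁴)(+6.5)+(7.7 × 10⁻⁴)(-0.98) = -1.7 × 10⁻³ → UNSTABLE
  43–99 m: −αΔT+βΔS = −(1.5 × 10⁻⁴)(-2.4)+(7.7 × 10⁻⁴)(+0.54) = 7.8 × 10⁻⁴ → stable
  99–146 m: −αΔT+βΔS = −(1.5 × 10⁻⁴)(+1.6)+(7.7 × 10⁻⁴)(+1.02) = 5.5 × 10⁻⁴ → stable
  146–233 m: −αΔT+βΔS = −(1.5 × 10⁻⁴)(-5.5)+(7.7 × 10⁻⁴)(-0.25) = 6.3 × 10⁻⁴ → stable
The 14–43 m interval has Δρ < 0: lighter water underlies denser water.

14–43 m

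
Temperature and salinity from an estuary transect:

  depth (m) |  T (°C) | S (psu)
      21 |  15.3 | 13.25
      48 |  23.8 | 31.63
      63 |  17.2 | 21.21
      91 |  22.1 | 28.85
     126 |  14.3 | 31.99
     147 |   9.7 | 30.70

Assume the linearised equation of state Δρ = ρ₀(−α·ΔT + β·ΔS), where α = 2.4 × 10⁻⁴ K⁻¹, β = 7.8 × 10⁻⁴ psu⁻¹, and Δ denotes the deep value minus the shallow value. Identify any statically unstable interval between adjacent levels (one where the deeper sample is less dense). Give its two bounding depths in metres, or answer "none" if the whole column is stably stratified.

48–63 m

Evaluate Δρ/ρ₀ = −αΔT + βΔS across each adjacent pair:
  21–48 m: −αΔT+βΔS = −(2.4 × 10⁻⁴)(+8.5)+(7.8 × 10⁻⁴)(+18.38) = 0.012 → stable
  48–63 m: −αΔT+βΔS = −(2.4 × 10⁻⁴)(-6.6)+(7.8 × 10⁻⁴)(-10.42) = -6.5 × 10⁻³ → UNSTABLE
  63–91 m: −αΔT+βΔS = −(2.4 × 10⁻⁴)(+4.9)+(7.8 × 10⁻⁴)(+7.64) = 4.8 × 10⁻³ → stable
  91–126 m: −αΔT+βΔS = −(2.4 × 10⁻⁴)(-7.8)+(7.8 × 10⁻⁴)(+3.14) = 4.3 × 10⁻³ → stable
  126–147 m: −αΔT+βΔS = −(2.4 × 10⁻⁴)(-4.6)+(7.8 × 10⁻⁴)(-1.29) = 9.8 × 10⁻⁵ → stable
The 48–63 m interval has Δρ < 0: lighter water underlies denser water.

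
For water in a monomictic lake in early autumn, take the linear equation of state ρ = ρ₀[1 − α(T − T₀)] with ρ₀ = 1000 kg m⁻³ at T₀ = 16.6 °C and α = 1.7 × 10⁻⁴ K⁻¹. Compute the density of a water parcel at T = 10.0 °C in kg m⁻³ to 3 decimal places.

1001.122 kg m⁻³

T − T₀ = -6.6 K.
Bracket = 1 − α·(-6.6) = 1 + (1.122 × 10⁻³) = 1.0011220.
ρ = 1000 × 1.0011220 = 1001.122 kg m⁻³.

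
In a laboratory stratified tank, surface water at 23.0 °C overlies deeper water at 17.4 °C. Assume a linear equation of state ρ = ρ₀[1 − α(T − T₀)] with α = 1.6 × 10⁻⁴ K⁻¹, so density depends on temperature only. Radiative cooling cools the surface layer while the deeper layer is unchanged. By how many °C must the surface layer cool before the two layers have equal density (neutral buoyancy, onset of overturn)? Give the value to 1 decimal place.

With temperature the only control, equal density requires T_surf′ = T_deep.
T_surf′ = 17.4 °C.
Cooling required: 23.0 − 17.4 = 5.6 °C.

5.6 °C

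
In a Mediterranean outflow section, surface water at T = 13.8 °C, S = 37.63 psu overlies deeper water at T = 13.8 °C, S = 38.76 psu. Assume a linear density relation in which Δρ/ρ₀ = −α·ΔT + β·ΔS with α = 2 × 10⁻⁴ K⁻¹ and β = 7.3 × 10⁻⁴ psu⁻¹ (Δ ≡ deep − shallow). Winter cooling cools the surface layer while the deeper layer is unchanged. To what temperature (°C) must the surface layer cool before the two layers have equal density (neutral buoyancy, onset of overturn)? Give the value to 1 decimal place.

9.7 °C

Neutral buoyancy requires Δρ = 0, i.e. −α(T_deep − T_surf′) + β(S_deep − S_surf) = 0.
T_surf′ = T_deep − (β/α)·ΔS = 13.8 − (7.3 × 10⁻⁴/2 × 10⁻⁴)·(+1.13) = 9.676 °C.
Cooling required: 13.8 − (9.676) = 4.124 °C.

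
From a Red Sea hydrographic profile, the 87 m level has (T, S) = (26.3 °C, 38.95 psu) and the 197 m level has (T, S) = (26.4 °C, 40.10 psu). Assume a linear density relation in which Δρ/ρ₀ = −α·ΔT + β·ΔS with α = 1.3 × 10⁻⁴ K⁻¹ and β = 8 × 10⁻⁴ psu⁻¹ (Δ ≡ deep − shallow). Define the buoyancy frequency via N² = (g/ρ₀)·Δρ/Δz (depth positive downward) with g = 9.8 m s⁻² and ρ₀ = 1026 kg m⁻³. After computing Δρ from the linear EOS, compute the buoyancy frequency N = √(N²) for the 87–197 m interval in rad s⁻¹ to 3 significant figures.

8.99 × 10⁻³ rad s⁻¹

ΔT = +0.1 K, ΔS = +1.15 psu (deep − shallow).
Δρ/ρ₀ = −αΔT + βΔS = -1.30 × 10⁻⁵ + 9.20 × 10⁻⁴ = 9.07 × 10⁻⁴, so Δρ ≈ 0.9306 kg m⁻³.
N² = (g/ρ₀)·Δρ/Δz = g·(Δρ/ρ₀)/Δz = 9.8 × 9.07 × 10⁻⁴ / 110 = 8.0805 × 10⁻⁵ s⁻².
N = √(8.0805 × 10⁻⁵) = 8.9892 × 10⁻³ rad s⁻¹ ≈ 8.99 × 10⁻³ rad s⁻¹.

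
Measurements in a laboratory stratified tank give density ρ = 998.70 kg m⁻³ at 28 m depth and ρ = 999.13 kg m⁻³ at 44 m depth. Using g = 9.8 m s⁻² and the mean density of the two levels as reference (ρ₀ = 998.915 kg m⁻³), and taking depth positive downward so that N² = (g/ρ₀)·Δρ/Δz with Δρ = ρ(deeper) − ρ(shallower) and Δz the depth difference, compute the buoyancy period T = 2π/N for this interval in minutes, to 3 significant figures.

Δρ = 999.13 − 998.70 = 0.43 kg m⁻³ over Δz = 44 − 28 = 16 m.
N² = (9.8/998.915) × (0.43/16) = 2.6366 × 10⁻⁴ s⁻².
N = √(2.6366 × 10⁻⁴) = 0.016238 rad s⁻¹, so T = 2π/N = 386.94 s = 6.4490 min ≈ 6.45 min.

6.45 min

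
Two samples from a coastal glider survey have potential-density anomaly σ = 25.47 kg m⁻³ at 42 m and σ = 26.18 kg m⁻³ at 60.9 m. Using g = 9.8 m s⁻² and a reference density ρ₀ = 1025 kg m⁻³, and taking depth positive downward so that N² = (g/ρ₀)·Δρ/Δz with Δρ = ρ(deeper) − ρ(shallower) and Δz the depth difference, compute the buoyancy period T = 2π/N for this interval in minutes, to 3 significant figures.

5.53 min

Δρ = 1026.18 − 1025.47 = 0.71 kg m⁻³ over Δz = 60.9 − 42 = 18.9 m.
N² = (9.8/1025) × (0.71/18.9) = 3.5917 × 10⁻⁴ s⁻².
N = √(3.5917 × 10⁻⁴) = 0.018952 rad s⁻¹, so T = 2π/N = 331.53 s = 5.5255 min ≈ 5.53 min.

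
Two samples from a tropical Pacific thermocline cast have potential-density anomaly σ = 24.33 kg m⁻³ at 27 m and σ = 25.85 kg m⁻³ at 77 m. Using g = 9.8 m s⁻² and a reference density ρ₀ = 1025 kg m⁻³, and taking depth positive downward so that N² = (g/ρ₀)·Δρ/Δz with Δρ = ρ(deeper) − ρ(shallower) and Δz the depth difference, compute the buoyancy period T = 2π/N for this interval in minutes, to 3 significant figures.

6.14 min

Δρ = 1025.85 − 1024.33 = 1.52 kg m⁻³ over Δz = 77 − 27 = 50 m.
N² = (9.8/1025) × (1.52/50) = 2.9065 × 10⁻⁴ s⁻².
N = √(2.9065 × 10⁻⁴) = 0.017048 rad s⁻¹, so T = 2π/N = 368.56 s = 6.1427 min ≈ 6.14 min.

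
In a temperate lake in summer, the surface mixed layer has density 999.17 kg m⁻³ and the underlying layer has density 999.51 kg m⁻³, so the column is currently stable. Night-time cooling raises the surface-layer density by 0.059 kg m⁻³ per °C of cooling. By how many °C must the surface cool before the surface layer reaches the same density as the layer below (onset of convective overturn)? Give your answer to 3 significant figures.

Density deficit of the surface layer: 999.51 − 999.17 = 0.34 kg m⁻³.
Required change = 0.34 / 0.059 = 5.76 °C.

5.76 °C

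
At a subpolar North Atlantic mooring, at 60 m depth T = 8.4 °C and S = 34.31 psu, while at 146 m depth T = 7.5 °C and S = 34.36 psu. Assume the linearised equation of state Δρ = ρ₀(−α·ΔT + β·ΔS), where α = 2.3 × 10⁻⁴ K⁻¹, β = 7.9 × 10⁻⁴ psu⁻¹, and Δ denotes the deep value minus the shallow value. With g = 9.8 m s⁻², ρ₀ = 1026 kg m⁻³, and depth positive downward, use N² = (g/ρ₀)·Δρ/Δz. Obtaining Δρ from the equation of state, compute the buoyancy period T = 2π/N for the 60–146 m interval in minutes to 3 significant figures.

ΔT = -0.9 K, ΔS = +0.05 psu (deep − shallow).
Δρ/ρ₀ = −αΔT + βΔS = 2.07 × 10⁻⁴ + 3.95 × 10⁻⁵ = 2.465 × 10⁻⁴, so Δρ ≈ 0.2529 kg m⁻³.
N² = (g/ρ₀)·Δρ/Δz = g·(Δρ/ρ₀)/Δz = 9.8 × 2.465 × 10⁻⁴ / 86 = 2.8090 × 10⁻⁵ s⁻².
N = √(2.8090 × 10⁻⁵) = 5.3000 × 10⁻³ rad s⁻¹ → T = 2π/N = 1.1855 × 10³ s = 19.758 min ≈ 19.8 min.

19.8 min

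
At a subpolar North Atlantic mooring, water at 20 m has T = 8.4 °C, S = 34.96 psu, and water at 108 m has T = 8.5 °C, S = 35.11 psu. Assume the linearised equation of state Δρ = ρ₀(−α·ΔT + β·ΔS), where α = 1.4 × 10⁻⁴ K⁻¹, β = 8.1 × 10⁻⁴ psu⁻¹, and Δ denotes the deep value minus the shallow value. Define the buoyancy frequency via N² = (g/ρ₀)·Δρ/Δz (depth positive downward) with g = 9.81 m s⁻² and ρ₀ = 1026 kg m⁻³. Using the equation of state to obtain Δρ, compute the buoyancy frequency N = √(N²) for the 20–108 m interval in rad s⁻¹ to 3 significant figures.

ΔT = +0.1 K, ΔS = +0.15 psu (deep − shallow).
Δρ/ρ₀ = −αΔT + βΔS = -1.40 × 10⁻⁵ + 1.215 × 10⁻⁴ = 1.075 × 10⁻⁴, so Δρ ≈ 0.1103 kg m⁻³.
N² = (g/ρ₀)·Δρ/Δz = g·(Δρ/ρ₀)/Δz = 9.81 × 1.075 × 10⁻⁴ / 88 = 1.1984 × 10⁻⁵ s⁻².
N = √(1.1984 × 10⁻⁵) = 3.4618 × 10⁻³ rad s⁻¹ ≈ 3.46 × 10⁻³ rad s⁻¹.

3.46 × 10⁻³ rad s⁻¹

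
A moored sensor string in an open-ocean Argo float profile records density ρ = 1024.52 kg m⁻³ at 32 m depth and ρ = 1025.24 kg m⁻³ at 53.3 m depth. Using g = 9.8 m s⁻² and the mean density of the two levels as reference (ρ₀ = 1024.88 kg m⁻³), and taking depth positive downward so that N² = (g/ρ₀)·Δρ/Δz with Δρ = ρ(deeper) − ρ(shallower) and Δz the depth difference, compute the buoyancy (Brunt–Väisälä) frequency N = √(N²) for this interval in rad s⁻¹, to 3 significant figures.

0.0180 rad s⁻¹

Δρ = 1025.24 − 1024.52 = 0.72 kg m⁻³ over Δz = 53.3 − 32 = 21.3 m.
N² = (9.8/1024.88) × (0.72/21.3) = 3.2323 × 10⁻⁴ s⁻².
N = √(3.2323 × 10⁻⁴) = 0.017979 rad s⁻¹ ≈ 0.0180 rad s⁻¹.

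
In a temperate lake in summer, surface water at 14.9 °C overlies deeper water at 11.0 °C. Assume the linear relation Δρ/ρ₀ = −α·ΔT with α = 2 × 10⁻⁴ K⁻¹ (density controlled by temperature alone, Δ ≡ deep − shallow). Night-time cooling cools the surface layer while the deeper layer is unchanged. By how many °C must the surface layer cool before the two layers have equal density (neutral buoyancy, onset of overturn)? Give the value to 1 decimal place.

3.9 °C

With temperature the only control, equal density requires T_surf′ = T_deep.
T_surf′ = 11.0 °C.
Cooling required: 14.9 − 11.0 = 3.9 °C.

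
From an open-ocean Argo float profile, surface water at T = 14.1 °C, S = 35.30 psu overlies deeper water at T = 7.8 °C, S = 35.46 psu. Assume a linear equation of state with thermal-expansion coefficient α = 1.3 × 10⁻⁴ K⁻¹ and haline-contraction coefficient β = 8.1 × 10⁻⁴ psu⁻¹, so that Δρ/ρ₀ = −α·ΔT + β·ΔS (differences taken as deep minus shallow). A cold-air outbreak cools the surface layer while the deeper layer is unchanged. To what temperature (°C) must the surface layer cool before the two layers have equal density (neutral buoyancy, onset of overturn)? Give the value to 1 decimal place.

6.8 °C

Neutral buoyancy requires Δρ = 0, i.e. −α(T_deep − T_surf′) + β(S_deep − S_surf) = 0.
T_surf′ = T_deep − (β/α)·ΔS = 7.8 − (8.1 × 10⁻⁴/1.3 × 10⁻⁴)·(+0.16) = 6.803 °C.
Cooling required: 14.1 − (6.803) = 7.297 °C.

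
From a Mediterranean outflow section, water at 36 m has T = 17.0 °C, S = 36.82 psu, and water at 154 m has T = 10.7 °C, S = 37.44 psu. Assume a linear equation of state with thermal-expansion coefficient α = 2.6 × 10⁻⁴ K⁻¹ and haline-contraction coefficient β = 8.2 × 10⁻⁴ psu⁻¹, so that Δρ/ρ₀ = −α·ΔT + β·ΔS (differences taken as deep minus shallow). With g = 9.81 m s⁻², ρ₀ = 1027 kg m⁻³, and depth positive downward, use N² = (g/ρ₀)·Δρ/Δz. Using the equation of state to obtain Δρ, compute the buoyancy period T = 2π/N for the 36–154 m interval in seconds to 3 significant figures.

ΔT = -6.3 K, ΔS = +0.62 psu (deep − shallow).
Δρ/ρ₀ = −αΔT + βΔS = 1.638 × 10⁻³ + 5.084 × 10⁻⁴ = 2.1464 × 10⁻³, so Δρ ≈ 2.204 kg m⁻³.
N² = (g/ρ₀)·Δρ/Δz = g·(Δρ/ρ₀)/Δz = 9.81 × 2.1464 × 10⁻³ / 118 = 1.7844 × 10⁻⁴ s⁻².
N = √(1.7844 × 10⁻⁴) = 0.013358 rad s⁻¹ → T = 2π/N = 470.37 s ≈ 470 s.

470 s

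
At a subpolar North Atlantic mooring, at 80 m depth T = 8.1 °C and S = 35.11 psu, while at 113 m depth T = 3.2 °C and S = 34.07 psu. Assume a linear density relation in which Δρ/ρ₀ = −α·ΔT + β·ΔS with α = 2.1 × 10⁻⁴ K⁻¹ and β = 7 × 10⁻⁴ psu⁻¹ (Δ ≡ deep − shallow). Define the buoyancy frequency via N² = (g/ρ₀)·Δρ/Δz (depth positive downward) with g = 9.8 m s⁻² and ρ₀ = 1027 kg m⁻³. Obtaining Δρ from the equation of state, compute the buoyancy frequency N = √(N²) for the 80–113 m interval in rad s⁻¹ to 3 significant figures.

9.45 × 10⁻³ rad s⁻¹

ΔT = -4.9 K, ΔS = -1.04 psu (deep − shallow).
Δρ/ρ₀ = −αΔT + βΔS = 1.029 × 10⁻³ − 7.28 × 10⁻⁴ = 3.01 × 10⁻⁴, so Δρ ≈ 0.3091 kg m⁻³.
N² = (g/ρ₀)·Δρ/Δz = g·(Δρ/ρ₀)/Δz = 9.8 × 3.01 × 10⁻⁴ / 33 = 8.9388 × 10⁻⁵ s⁻².
N = √(8.9388 × 10⁻⁵) = 9.4545 × 10⁻³ rad s⁻¹ ≈ 9.45 × 10⁻³ rad s⁻¹.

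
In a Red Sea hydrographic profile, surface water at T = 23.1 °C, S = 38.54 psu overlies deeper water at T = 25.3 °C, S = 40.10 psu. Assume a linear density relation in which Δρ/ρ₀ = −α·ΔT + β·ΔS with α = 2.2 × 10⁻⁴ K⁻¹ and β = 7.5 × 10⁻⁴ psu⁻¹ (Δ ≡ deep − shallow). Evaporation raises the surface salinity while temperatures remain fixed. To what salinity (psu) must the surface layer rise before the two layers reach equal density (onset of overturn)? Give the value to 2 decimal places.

Neutral buoyancy requires −α(T_deep − T_surf) + β(S_deep − S_surf′) = 0.
S_surf′ = S_deep − (α/β)·ΔT = 40.10 − (2.2 × 10⁻⁴/7.5 × 10⁻⁴)·(+2.2) = 39.4547 psu.
Increase required: 39.4547 − 38.54 = 0.9147 psu.

39.45 psu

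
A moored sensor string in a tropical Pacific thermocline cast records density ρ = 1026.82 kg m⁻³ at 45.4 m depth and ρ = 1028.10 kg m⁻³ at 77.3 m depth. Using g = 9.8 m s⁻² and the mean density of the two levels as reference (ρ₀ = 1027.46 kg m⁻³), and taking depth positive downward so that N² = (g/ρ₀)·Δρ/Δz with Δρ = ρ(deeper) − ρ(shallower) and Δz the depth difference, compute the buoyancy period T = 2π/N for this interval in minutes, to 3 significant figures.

Δρ = 1028.10 − 1026.82 = 1.28 kg m⁻³ over Δz = 77.3 − 45.4 = 31.9 m.
N² = (9.8/1027.46) × (1.28/31.9) = 3.8272 × 10⁻⁴ s⁻².
N = √(3.8272 × 10⁻⁴) = 0.019563 rad s⁻¹, so T = 2π/N = 321.18 s = 5.3530 min ≈ 5.35 min.

5.35 min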